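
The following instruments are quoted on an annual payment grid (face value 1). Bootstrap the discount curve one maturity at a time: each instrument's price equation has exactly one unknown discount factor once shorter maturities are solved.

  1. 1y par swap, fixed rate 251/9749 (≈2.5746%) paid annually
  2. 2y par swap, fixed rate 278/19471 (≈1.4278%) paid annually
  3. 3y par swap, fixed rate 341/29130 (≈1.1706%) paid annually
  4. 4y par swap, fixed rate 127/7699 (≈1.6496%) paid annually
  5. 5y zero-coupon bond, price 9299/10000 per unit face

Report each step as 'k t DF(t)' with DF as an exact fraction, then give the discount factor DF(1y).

step 1 [1y] swap r/1=251/9749: DF=(1 − 251/9749·(0))/(1+251/9749) = 9749/10000 ≈ 0.974900
step 2 [2y] swap r/1=278/19471: DF=(1 − 278/19471·(0.974900))/(1+278/19471) = 4861/5000 ≈ 0.972200
step 3 [3y] swap r/1=341/29130: DF=(1 − 341/29130·(0.974900+0.972200))/(1+341/29130) = 9659/10000 ≈ 0.965900
step 4 [4y] swap r/1=127/7699: DF=(1 − 127/7699·(0.974900+0.972200+0.965900))/(1+127/7699) = 1873/2000 ≈ 0.936500
step 5 [5y] zero: DF = P = 9299/10000 ≈ 0.929900

1 1 9749/10000
2 2 4861/5000
3 3 9659/10000
4 4 1873/2000
5 5 9299/10000
DF(1y) = 9749/10000 ≈ 0.974900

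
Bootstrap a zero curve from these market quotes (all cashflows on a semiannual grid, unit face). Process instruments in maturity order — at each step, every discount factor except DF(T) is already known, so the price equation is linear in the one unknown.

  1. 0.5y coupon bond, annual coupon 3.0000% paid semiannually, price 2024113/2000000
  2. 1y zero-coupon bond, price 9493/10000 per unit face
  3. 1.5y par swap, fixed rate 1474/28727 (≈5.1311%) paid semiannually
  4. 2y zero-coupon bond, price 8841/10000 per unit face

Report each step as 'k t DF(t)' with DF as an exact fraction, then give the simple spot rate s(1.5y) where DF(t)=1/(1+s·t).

1 1/2 9971/10000
2 1 9493/10000
3 3/2 9263/10000
4 2 8841/10000
s(1.5y) = (1/(9263/10000) − 1)/(3/2) = 1474/27789 ≈ 5.3043%

step 1 [0.5y] bond c/2=3/200: DF=(2024113/2000000 − 3/200·(0))/(1+3/200) = 9971/10000 ≈ 0.997100
step 2 [1y] zero: DF = P = 9493/10000 ≈ 0.949300
step 3 [1.5y] swap r/2=737/28727: DF=(1 − 737/28727·(0.997100+0.949300))/(1+737/28727) = 9263/10000 ≈ 0.926300
step 4 [2y] zero: DF = P = 8841/10000 ≈ 0.884100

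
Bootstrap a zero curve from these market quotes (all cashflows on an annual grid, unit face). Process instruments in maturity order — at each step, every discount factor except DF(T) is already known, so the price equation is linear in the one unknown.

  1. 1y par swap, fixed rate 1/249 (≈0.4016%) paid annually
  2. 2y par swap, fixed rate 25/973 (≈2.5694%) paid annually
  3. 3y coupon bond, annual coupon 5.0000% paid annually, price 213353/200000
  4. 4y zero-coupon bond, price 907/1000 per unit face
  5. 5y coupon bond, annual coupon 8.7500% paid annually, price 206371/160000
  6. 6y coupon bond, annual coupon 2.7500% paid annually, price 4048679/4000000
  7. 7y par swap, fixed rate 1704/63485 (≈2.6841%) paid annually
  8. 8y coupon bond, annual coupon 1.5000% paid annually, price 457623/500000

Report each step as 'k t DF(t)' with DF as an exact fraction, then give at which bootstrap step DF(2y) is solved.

step 1 [1y] swap r/1=1/249: DF=(1 − 1/249·(0))/(1+1/249) = 249/250 ≈ 0.996000
step 2 [2y] swap r/1=25/973: DF=(1 − 25/973·(0.996000))/(1+25/973) = 19/20 ≈ 0.950000
step 3 [3y] bond c/1=1/20: DF=(213353/200000 − 1/20·(0.996000+0.950000))/(1+1/20) = 9233/10000 ≈ 0.923300
step 4 [4y] zero: DF = P = 907/1000 ≈ 0.907000
step 5 [5y] bond c/1=7/80: DF=(206371/160000 − 7/80·(0.996000+0.950000+0.923300+0.907000))/(1+7/80) = 4411/5000 ≈ 0.882200
step 6 [6y] bond c/1=11/400: DF=(4048679/4000000 − 11/400·(0.996000+0.950000+0.923300+0.907000+0.882200))/(1+11/400) = 2151/2500 ≈ 0.860400
step 7 [7y] swap r/1=1704/63485: DF=(1 − 1704/63485·(0.996000+0.950000+0.923300+0.907000+0.882200+0.860400))/(1+1704/63485) = 1037/1250 ≈ 0.829600
step 8 [8y] bond c/1=3/200: DF=(457623/500000 − 3/200·(0.996000+0.950000+0.923300+0.907000+0.882200+0.860400+0.829600))/(1+3/200) = 8079/10000 ≈ 0.807900

1 1 249/250
2 2 19/20
3 3 9233/10000
4 4 907/1000
5 5 4411/5000
6 6 2151/2500
7 7 1037/1250
8 8 8079/10000
DF(2y) is solved at step 2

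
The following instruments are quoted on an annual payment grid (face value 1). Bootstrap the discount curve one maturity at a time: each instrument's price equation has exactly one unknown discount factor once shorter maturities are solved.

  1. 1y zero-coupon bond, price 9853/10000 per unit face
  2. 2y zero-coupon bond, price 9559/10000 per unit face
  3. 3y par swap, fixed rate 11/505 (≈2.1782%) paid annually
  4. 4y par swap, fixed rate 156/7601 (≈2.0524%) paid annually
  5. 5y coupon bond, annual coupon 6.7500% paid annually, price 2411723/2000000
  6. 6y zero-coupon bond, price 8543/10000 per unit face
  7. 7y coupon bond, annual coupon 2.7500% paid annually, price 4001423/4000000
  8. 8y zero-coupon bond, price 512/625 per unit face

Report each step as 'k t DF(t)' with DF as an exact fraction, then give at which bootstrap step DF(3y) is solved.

1 1 9853/10000
2 2 9559/10000
3 3 9373/10000
4 4 461/500
5 5 8893/10000
6 6 8543/10000
7 7 2063/2500
8 8 512/625
DF(3y) is solved at step 3

step 1 [1y] zero: DF = P = 9853/10000 ≈ 0.985300
step 2 [2y] zero: DF = P = 9559/10000 ≈ 0.955900
step 3 [3y] swap r/1=11/505: DF=(1 − 11/505·(0.985300+0.955900))/(1+11/505) = 9373/10000 ≈ 0.937300
step 4 [4y] swap r/1=156/7601: DF=(1 − 156/7601·(0.985300+0.955900+0.937300))/(1+156/7601) = 461/500 ≈ 0.922000
step 5 [5y] bond c/1=27/400: DF=(2411723/2000000 − 27/400·(0.985300+0.955900+0.937300+0.922000))/(1+27/400) = 8893/10000 ≈ 0.889300
step 6 [6y] zero: DF = P = 8543/10000 ≈ 0.854300
step 7 [7y] bond c/1=11/400: DF=(4001423/4000000 − 11/400·(0.985300+0.955900+0.937300+0.922000+0.889300+0.854300))/(1+11/400) = 2063/2500 ≈ 0.825200
step 8 [8y] zero: DF = P = 512/625 ≈ 0.819200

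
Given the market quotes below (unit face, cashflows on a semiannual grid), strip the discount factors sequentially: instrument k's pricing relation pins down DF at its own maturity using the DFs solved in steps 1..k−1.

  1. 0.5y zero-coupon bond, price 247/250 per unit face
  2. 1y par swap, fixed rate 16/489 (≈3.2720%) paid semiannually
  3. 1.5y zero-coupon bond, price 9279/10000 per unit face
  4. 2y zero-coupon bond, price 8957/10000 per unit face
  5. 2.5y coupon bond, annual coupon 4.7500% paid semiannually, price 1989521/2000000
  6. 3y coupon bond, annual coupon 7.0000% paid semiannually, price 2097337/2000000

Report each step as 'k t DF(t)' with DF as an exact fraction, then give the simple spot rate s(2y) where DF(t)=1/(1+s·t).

1 1/2 247/250
2 1 121/125
3 3/2 9279/10000
4 2 8957/10000
5 5/2 221/250
6 3 1711/2000
s(2y) = (1/(8957/10000) − 1)/(2) = 1043/17914 ≈ 5.8223%

step 1 [0.5y] zero: DF = P = 247/250 ≈ 0.988000
step 2 [1y] swap r/2=8/489: DF=(1 − 8/489·(0.988000))/(1+8/489) = 121/125 ≈ 0.968000
step 3 [1.5y] zero: DF = P = 9279/10000 ≈ 0.927900
step 4 [2y] zero: DF = P = 8957/10000 ≈ 0.895700
step 5 [2.5y] bond c/2=19/800: DF=(1989521/2000000 − 19/800·(0.988000+0.968000+0.927900+0.895700))/(1+19/800) = 221/250 ≈ 0.884000
step 6 [3y] bond c/2=7/200: DF=(2097337/2000000 − 7/200·(0.988000+0.968000+0.927900+0.895700+0.884000))/(1+7/200) = 1711/2000 ≈ 0.855500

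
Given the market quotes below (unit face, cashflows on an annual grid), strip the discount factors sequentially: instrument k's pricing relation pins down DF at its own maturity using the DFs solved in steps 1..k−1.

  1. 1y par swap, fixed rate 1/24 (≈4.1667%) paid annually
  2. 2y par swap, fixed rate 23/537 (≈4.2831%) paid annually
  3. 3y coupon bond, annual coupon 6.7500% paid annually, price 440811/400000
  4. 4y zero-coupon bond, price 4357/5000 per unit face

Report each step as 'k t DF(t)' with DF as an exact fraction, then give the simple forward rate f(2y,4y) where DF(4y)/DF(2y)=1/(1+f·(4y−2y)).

step 1 [1y] swap r/1=1/24: DF=(1 − 1/24·(0))/(1+1/24) = 24/25 ≈ 0.960000
step 2 [2y] swap r/1=23/537: DF=(1 − 23/537·(0.960000))/(1+23/537) = 1839/2000 ≈ 0.919500
step 3 [3y] bond c/1=27/400: DF=(440811/400000 − 27/400·(0.960000+0.919500))/(1+27/400) = 1827/2000 ≈ 0.913500
step 4 [4y] zero: DF = P = 4357/5000 ≈ 0.871400

1 1 24/25
2 2 1839/2000
3 3 1827/2000
4 4 4357/5000
f(2y,4y) = ((1839/2000)/(4357/5000) − 1)/(2) = 481/17428 ≈ 2.7599%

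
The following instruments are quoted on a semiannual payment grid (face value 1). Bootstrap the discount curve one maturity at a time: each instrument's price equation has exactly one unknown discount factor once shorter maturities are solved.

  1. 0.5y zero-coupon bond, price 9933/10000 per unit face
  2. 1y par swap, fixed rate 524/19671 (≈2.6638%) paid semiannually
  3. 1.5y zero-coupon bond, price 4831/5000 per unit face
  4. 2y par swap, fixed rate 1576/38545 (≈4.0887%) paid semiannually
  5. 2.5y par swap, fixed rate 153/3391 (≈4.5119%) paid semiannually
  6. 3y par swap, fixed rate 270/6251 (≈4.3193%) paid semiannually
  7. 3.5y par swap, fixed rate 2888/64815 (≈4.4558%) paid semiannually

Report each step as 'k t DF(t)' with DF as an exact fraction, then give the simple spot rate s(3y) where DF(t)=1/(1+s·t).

step 1 [0.5y] zero: DF = P = 9933/10000 ≈ 0.993300
step 2 [1y] swap r/2=262/19671: DF=(1 − 262/19671·(0.993300))/(1+262/19671) = 4869/5000 ≈ 0.973800
step 3 [1.5y] zero: DF = P = 4831/5000 ≈ 0.966200
step 4 [2y] swap r/2=788/38545: DF=(1 − 788/38545·(0.993300+0.973800+0.966200))/(1+788/38545) = 2303/2500 ≈ 0.921200
step 5 [2.5y] swap r/2=153/6782: DF=(1 − 153/6782·(0.993300+0.973800+0.966200+0.921200))/(1+153/6782) = 8929/10000 ≈ 0.892900
step 6 [3y] swap r/2=135/6251: DF=(1 − 135/6251·(0.993300+0.973800+0.966200+0.921200+0.892900))/(1+135/6251) = 1757/2000 ≈ 0.878500
step 7 [3.5y] swap r/2=1444/64815: DF=(1 − 1444/64815·(0.993300+0.973800+0.966200+0.921200+0.892900+0.878500))/(1+1444/64815) = 2139/2500 ≈ 0.855600

1 1/2 9933/10000
2 1 4869/5000
3 3/2 4831/5000
4 2 2303/2500
5 5/2 8929/10000
6 3 1757/2000
7 7/2 2139/2500
s(3y) = (1/(1757/2000) − 1)/(3) = 81/1757 ≈ 4.6101%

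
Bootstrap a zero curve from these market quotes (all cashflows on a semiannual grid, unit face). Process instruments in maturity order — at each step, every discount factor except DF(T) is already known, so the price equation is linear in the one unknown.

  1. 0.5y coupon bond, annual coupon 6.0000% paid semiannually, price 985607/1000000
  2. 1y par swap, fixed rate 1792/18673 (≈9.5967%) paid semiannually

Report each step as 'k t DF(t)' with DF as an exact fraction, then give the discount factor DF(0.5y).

1 1/2 9569/10000
2 1 569/625
DF(0.5y) = 9569/10000 ≈ 0.956900

step 1 [0.5y] bond c/2=3/100: DF=(985607/1000000 − 3/100·(0))/(1+3/100) = 9569/10000 ≈ 0.956900
step 2 [1y] swap r/2=896/18673: DF=(1 − 896/18673·(0.956900))/(1+896/18673) = 569/625 ≈ 0.910400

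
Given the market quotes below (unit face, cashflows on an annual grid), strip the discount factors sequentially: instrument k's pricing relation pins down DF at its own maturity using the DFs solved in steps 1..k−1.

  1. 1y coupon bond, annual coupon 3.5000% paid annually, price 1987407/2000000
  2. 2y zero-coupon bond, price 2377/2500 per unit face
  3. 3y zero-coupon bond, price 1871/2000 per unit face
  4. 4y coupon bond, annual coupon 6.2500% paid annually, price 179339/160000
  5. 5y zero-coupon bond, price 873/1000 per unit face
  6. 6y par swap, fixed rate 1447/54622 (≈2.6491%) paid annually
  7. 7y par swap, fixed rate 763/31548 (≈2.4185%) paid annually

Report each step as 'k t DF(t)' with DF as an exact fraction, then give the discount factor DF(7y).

1 1 9601/10000
2 2 2377/2500
3 3 1871/2000
4 4 71/80
5 5 873/1000
6 6 8553/10000
7 7 4237/5000
DF(7y) = 4237/5000 ≈ 0.847400

step 1 [1y] bond c/1=7/200: DF=(1987407/2000000 − 7/200·(0))/(1+7/200) = 9601/10000 ≈ 0.960100
step 2 [2y] zero: DF = P = 2377/2500 ≈ 0.950800
step 3 [3y] zero: DF = P = 1871/2000 ≈ 0.935500
step 4 [4y] bond c/1=1/16: DF=(179339/160000 − 1/16·(0.960100+0.950800+0.935500))/(1+1/16) = 71/80 ≈ 0.887500
step 5 [5y] zero: DF = P = 873/1000 ≈ 0.873000
step 6 [6y] swap r/1=1447/54622: DF=(1 − 1447/54622·(0.960100+0.950800+0.935500+0.887500+0.873000))/(1+1447/54622) = 8553/10000 ≈ 0.855300
step 7 [7y] swap r/1=763/31548: DF=(1 − 763/31548·(0.960100+0.950800+0.935500+0.887500+0.873000+0.855300))/(1+763/31548) = 4237/5000 ≈ 0.847400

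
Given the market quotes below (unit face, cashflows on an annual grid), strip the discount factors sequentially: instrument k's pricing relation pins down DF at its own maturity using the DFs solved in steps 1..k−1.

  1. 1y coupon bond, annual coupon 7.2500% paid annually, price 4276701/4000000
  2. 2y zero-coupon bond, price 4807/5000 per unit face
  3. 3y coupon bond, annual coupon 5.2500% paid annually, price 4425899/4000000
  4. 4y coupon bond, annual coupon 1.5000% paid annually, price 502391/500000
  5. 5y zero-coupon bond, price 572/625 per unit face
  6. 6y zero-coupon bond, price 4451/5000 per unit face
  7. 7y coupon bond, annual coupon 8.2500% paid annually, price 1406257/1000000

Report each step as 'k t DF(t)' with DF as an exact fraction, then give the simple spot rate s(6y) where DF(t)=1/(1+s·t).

step 1 [1y] bond c/1=29/400: DF=(4276701/4000000 − 29/400·(0))/(1+29/400) = 9969/10000 ≈ 0.996900
step 2 [2y] zero: DF = P = 4807/5000 ≈ 0.961400
step 3 [3y] bond c/1=21/400: DF=(4425899/4000000 − 21/400·(0.996900+0.961400))/(1+21/400) = 596/625 ≈ 0.953600
step 4 [4y] bond c/1=3/200: DF=(502391/500000 − 3/200·(0.996900+0.961400+0.953600))/(1+3/200) = 9469/10000 ≈ 0.946900
step 5 [5y] zero: DF = P = 572/625 ≈ 0.915200
step 6 [6y] zero: DF = P = 4451/5000 ≈ 0.890200
step 7 [7y] bond c/1=33/400: DF=(1406257/1000000 − 33/400·(0.996900+0.961400+0.953600+0.946900+0.915200+0.890200))/(1+33/400) = 4337/5000 ≈ 0.867400

1 1 9969/10000
2 2 4807/5000
3 3 596/625
4 4 9469/10000
5 5 572/625
6 6 4451/5000
7 7 4337/5000
s(6y) = (1/(4451/5000) − 1)/(6) = 183/8902 ≈ 2.0557%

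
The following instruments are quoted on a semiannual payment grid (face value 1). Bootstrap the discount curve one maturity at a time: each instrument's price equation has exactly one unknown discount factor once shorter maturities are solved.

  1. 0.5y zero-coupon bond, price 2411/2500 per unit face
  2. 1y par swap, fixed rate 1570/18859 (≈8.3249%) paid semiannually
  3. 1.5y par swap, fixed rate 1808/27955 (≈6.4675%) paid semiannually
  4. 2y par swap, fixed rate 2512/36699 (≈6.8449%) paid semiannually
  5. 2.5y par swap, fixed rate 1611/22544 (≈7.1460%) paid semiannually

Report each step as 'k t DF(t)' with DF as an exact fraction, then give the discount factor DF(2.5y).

step 1 [0.5y] zero: DF = P = 2411/2500 ≈ 0.964400
step 2 [1y] swap r/2=785/18859: DF=(1 − 785/18859·(0.964400))/(1+785/18859) = 1843/2000 ≈ 0.921500
step 3 [1.5y] swap r/2=904/27955: DF=(1 − 904/27955·(0.964400+0.921500))/(1+904/27955) = 1137/1250 ≈ 0.909600
step 4 [2y] swap r/2=1256/36699: DF=(1 − 1256/36699·(0.964400+0.921500+0.909600))/(1+1256/36699) = 1093/1250 ≈ 0.874400
step 5 [2.5y] swap r/2=1611/45088: DF=(1 − 1611/45088·(0.964400+0.921500+0.909600+0.874400))/(1+1611/45088) = 8389/10000 ≈ 0.838900

1 1/2 2411/2500
2 1 1843/2000
3 3/2 1137/1250
4 2 1093/1250
5 5/2 8389/10000
DF(2.5y) = 8389/10000 ≈ 0.838900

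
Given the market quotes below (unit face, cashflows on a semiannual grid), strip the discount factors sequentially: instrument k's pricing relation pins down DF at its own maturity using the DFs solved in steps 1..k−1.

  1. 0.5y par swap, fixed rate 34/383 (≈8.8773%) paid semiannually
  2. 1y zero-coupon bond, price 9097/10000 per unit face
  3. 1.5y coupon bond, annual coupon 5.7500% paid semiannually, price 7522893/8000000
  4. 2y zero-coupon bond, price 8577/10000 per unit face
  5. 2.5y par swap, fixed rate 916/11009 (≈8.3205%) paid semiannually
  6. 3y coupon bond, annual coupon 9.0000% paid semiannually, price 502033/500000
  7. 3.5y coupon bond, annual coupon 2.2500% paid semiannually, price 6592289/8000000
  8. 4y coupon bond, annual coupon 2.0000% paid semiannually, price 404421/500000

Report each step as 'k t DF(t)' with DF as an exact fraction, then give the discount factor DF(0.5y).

1 1/2 383/400
2 1 9097/10000
3 3/2 8619/10000
4 2 8577/10000
5 5/2 1021/1250
6 3 482/625
7 7/2 7573/10000
8 4 7421/10000
DF(0.5y) = 383/400 ≈ 0.957500

step 1 [0.5y] swap r/2=17/383: DF=(1 − 17/383·(0))/(1+17/383) = 383/400 ≈ 0.957500
step 2 [1y] zero: DF = P = 9097/10000 ≈ 0.909700
step 3 [1.5y] bond c/2=23/800: DF=(7522893/8000000 − 23/800·(0.957500+0.909700))/(1+23/800) = 8619/10000 ≈ 0.861900
step 4 [2y] zero: DF = P = 8577/10000 ≈ 0.857700
step 5 [2.5y] swap r/2=458/11009: DF=(1 − 458/11009·(0.957500+0.909700+0.861900+0.857700))/(1+458/11009) = 1021/1250 ≈ 0.816800
step 6 [3y] bond c/2=9/200: DF=(502033/500000 − 9/200·(0.957500+0.909700+0.861900+0.857700+0.816800))/(1+9/200) = 482/625 ≈ 0.771200
step 7 [3.5y] bond c/2=9/800: DF=(6592289/8000000 − 9/800·(0.957500+0.909700+0.861900+0.857700+0.816800+0.771200))/(1+9/800) = 7573/10000 ≈ 0.757300
step 8 [4y] bond c/2=1/100: DF=(404421/500000 − 1/100·(0.957500+0.909700+0.861900+0.857700+0.816800+0.771200+0.757300))/(1+1/100) = 7421/10000 ≈ 0.742100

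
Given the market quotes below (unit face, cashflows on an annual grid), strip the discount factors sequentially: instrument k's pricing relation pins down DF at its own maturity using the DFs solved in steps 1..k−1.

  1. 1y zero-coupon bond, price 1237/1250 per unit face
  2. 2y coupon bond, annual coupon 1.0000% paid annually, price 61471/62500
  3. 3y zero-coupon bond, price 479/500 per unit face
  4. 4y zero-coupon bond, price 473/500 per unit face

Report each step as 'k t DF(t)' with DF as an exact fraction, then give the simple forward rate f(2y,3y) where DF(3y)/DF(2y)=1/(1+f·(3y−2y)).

step 1 [1y] zero: DF = P = 1237/1250 ≈ 0.989600
step 2 [2y] bond c/1=1/100: DF=(61471/62500 − 1/100·(0.989600))/(1+1/100) = 241/250 ≈ 0.964000
step 3 [3y] zero: DF = P = 479/500 ≈ 0.958000
step 4 [4y] zero: DF = P = 473/500 ≈ 0.946000

1 1 1237/1250
2 2 241/250
3 3 479/500
4 4 473/500
f(2y,3y) = ((241/250)/(479/500) − 1)/(1) = 3/479 ≈ 0.6263%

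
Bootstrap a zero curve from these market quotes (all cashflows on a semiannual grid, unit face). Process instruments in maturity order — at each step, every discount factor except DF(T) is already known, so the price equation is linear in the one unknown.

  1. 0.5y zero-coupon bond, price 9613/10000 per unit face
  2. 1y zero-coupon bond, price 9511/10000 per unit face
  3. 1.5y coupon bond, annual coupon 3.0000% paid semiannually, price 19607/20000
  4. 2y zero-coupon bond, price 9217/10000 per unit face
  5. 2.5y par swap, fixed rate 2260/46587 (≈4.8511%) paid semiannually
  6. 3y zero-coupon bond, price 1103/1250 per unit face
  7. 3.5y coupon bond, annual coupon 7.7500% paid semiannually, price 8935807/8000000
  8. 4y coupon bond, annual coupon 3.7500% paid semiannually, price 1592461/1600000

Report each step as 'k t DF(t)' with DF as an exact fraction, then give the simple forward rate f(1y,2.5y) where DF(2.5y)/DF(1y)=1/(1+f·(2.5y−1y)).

1 1/2 9613/10000
2 1 9511/10000
3 3/2 586/625
4 2 9217/10000
5 5/2 887/1000
6 3 1103/1250
7 7/2 4343/5000
8 4 859/1000
f(1y,2.5y) = ((9511/10000)/(887/1000) − 1)/(3/2) = 641/13305 ≈ 4.8177%

step 1 [0.5y] zero: DF = P = 9613/10000 ≈ 0.961300
step 2 [1y] zero: DF = P = 9511/10000 ≈ 0.951100
step 3 [1.5y] bond c/2=3/200: DF=(19607/20000 − 3/200·(0.961300+0.951100))/(1+3/200) = 586/625 ≈ 0.937600
step 4 [2y] zero: DF = P = 9217/10000 ≈ 0.921700
step 5 [2.5y] swap r/2=1130/46587: DF=(1 − 1130/46587·(0.961300+0.951100+0.937600+0.921700))/(1+1130/46587) = 887/1000 ≈ 0.887000
step 6 [3y] zero: DF = P = 1103/1250 ≈ 0.882400
step 7 [3.5y] bond c/2=31/800: DF=(8935807/8000000 − 31/800·(0.961300+0.951100+0.937600+0.921700+0.887000+0.882400))/(1+31/800) = 4343/5000 ≈ 0.868600
step 8 [4y] bond c/2=3/160: DF=(1592461/1600000 − 3/160·(0.961300+0.951100+0.937600+0.921700+0.887000+0.882400+0.868600))/(1+3/160) = 859/1000 ≈ 0.859000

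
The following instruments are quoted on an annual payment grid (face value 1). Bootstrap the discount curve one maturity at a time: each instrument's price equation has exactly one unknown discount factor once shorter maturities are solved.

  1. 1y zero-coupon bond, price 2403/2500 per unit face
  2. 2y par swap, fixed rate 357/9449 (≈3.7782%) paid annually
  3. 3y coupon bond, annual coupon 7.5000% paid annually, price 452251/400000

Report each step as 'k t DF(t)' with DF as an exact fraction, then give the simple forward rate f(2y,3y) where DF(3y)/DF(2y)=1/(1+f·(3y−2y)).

step 1 [1y] zero: DF = P = 2403/2500 ≈ 0.961200
step 2 [2y] swap r/1=357/9449: DF=(1 − 357/9449·(0.961200))/(1+357/9449) = 4643/5000 ≈ 0.928600
step 3 [3y] bond c/1=3/40: DF=(452251/400000 − 3/40·(0.961200+0.928600))/(1+3/40) = 9199/10000 ≈ 0.919900

1 1 2403/2500
2 2 4643/5000
3 3 9199/10000
f(2y,3y) = ((4643/5000)/(9199/10000) − 1)/(1) = 87/9199 ≈ 0.9458%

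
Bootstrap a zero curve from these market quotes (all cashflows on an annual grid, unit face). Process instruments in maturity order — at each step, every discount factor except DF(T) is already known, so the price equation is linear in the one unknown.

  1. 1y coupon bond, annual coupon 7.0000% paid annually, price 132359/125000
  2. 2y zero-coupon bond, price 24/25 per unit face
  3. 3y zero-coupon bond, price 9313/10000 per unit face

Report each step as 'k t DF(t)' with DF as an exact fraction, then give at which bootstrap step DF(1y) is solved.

step 1 [1y] bond c/1=7/100: DF=(132359/125000 − 7/100·(0))/(1+7/100) = 1237/1250 ≈ 0.989600
step 2 [2y] zero: DF = P = 24/25 ≈ 0.960000
step 3 [3y] zero: DF = P = 9313/10000 ≈ 0.931300

1 1 1237/1250
2 2 24/25
3 3 9313/10000
DF(1y) is solved at step 1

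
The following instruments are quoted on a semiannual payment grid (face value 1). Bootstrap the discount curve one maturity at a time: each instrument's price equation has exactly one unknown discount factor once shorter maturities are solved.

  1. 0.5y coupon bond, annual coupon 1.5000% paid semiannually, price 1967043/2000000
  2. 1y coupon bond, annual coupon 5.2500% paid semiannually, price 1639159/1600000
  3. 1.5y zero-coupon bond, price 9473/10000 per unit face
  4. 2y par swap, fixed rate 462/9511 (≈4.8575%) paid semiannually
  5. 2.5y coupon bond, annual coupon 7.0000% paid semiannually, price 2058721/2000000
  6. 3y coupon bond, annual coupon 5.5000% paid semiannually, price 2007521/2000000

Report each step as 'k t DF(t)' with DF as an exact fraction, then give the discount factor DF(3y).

step 1 [0.5y] bond c/2=3/400: DF=(1967043/2000000 − 3/400·(0))/(1+3/400) = 4881/5000 ≈ 0.976200
step 2 [1y] bond c/2=21/800: DF=(1639159/1600000 − 21/800·(0.976200))/(1+21/800) = 9733/10000 ≈ 0.973300
step 3 [1.5y] zero: DF = P = 9473/10000 ≈ 0.947300
step 4 [2y] swap r/2=231/9511: DF=(1 − 231/9511·(0.976200+0.973300+0.947300))/(1+231/9511) = 2269/2500 ≈ 0.907600
step 5 [2.5y] bond c/2=7/200: DF=(2058721/2000000 − 7/200·(0.976200+0.973300+0.947300+0.907600))/(1+7/200) = 8659/10000 ≈ 0.865900
step 6 [3y] bond c/2=11/400: DF=(2007521/2000000 − 11/400·(0.976200+0.973300+0.947300+0.907600+0.865900))/(1+11/400) = 8519/10000 ≈ 0.851900

1 1/2 4881/5000
2 1 9733/10000
3 3/2 9473/10000
4 2 2269/2500
5 5/2 8659/10000
6 3 8519/10000
DF(3y) = 8519/10000 ≈ 0.851900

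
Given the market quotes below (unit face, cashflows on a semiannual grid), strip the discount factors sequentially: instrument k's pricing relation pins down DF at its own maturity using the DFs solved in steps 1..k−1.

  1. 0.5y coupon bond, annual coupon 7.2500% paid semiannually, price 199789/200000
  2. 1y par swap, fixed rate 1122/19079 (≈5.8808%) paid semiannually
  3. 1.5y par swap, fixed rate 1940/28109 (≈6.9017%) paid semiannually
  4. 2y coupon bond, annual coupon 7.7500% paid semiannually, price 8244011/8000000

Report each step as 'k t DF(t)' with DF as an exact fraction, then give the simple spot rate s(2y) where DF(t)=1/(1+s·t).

step 1 [0.5y] bond c/2=29/800: DF=(199789/200000 − 29/800·(0))/(1+29/800) = 241/250 ≈ 0.964000
step 2 [1y] swap r/2=561/19079: DF=(1 − 561/19079·(0.964000))/(1+561/19079) = 9439/10000 ≈ 0.943900
step 3 [1.5y] swap r/2=970/28109: DF=(1 − 970/28109·(0.964000+0.943900))/(1+970/28109) = 903/1000 ≈ 0.903000
step 4 [2y] bond c/2=31/800: DF=(8244011/8000000 − 31/800·(0.964000+0.943900+0.903000))/(1+31/800) = 1109/1250 ≈ 0.887200

1 1/2 241/250
2 1 9439/10000
3 3/2 903/1000
4 2 1109/1250
s(2y) = (1/(1109/1250) − 1)/(2) = 141/2218 ≈ 6.3571%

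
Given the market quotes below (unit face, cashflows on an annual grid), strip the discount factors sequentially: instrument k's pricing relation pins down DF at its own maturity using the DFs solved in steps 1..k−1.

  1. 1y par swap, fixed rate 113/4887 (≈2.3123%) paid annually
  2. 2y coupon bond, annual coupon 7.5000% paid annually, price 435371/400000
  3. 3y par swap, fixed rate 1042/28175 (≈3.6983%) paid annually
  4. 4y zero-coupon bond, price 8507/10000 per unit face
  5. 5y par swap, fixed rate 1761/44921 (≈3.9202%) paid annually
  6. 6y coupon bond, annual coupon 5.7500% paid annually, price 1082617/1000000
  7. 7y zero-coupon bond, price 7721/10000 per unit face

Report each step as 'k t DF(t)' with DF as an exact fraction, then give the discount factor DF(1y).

1 1 4887/5000
2 2 9443/10000
3 3 4479/5000
4 4 8507/10000
5 5 8239/10000
6 6 1559/2000
7 7 7721/10000
DF(1y) = 4887/5000 ≈ 0.977400

step 1 [1y] swap r/1=113/4887: DF=(1 − 113/4887·(0))/(1+113/4887) = 4887/5000 ≈ 0.977400
step 2 [2y] bond c/1=3/40: DF=(435371/400000 − 3/40·(0.977400))/(1+3/40) = 9443/10000 ≈ 0.944300
step 3 [3y] swap r/1=1042/28175: DF=(1 − 1042/28175·(0.977400+0.944300))/(1+1042/28175) = 4479/5000 ≈ 0.895800
step 4 [4y] zero: DF = P = 8507/10000 ≈ 0.850700
step 5 [5y] swap r/1=1761/44921: DF=(1 − 1761/44921·(0.977400+0.944300+0.895800+0.850700))/(1+1761/44921) = 8239/10000 ≈ 0.823900
step 6 [6y] bond c/1=23/400: DF=(1082617/1000000 − 23/400·(0.977400+0.944300+0.895800+0.850700+0.823900))/(1+23/400) = 1559/2000 ≈ 0.779500
step 7 [7y] zero: DF = P = 7721/10000 ≈ 0.772100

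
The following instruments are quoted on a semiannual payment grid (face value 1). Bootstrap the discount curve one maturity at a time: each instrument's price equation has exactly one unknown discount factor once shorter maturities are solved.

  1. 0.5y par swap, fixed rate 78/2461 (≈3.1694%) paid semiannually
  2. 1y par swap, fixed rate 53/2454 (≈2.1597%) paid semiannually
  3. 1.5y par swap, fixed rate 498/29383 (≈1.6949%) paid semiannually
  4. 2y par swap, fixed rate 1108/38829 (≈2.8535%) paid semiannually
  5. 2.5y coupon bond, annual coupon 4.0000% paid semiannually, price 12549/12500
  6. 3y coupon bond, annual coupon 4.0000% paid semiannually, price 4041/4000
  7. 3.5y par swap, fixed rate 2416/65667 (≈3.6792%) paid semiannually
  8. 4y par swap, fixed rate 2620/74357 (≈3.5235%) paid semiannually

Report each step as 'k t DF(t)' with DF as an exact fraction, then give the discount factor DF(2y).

step 1 [0.5y] swap r/2=39/2461: DF=(1 − 39/2461·(0))/(1+39/2461) = 2461/2500 ≈ 0.984400
step 2 [1y] swap r/2=53/4908: DF=(1 − 53/4908·(0.984400))/(1+53/4908) = 2447/2500 ≈ 0.978800
step 3 [1.5y] swap r/2=249/29383: DF=(1 − 249/29383·(0.984400+0.978800))/(1+249/29383) = 9751/10000 ≈ 0.975100
step 4 [2y] swap r/2=554/38829: DF=(1 − 554/38829·(0.984400+0.978800+0.975100))/(1+554/38829) = 4723/5000 ≈ 0.944600
step 5 [2.5y] bond c/2=1/50: DF=(12549/12500 − 1/50·(0.984400+0.978800+0.975100+0.944600))/(1+1/50) = 9081/10000 ≈ 0.908100
step 6 [3y] bond c/2=1/50: DF=(4041/4000 − 1/50·(0.984400+0.978800+0.975100+0.944600+0.908100))/(1+1/50) = 1793/2000 ≈ 0.896500
step 7 [3.5y] swap r/2=1208/65667: DF=(1 − 1208/65667·(0.984400+0.978800+0.975100+0.944600+0.908100+0.896500))/(1+1208/65667) = 1099/1250 ≈ 0.879200
step 8 [4y] swap r/2=1310/74357: DF=(1 − 1310/74357·(0.984400+0.978800+0.975100+0.944600+0.908100+0.896500+0.879200))/(1+1310/74357) = 869/1000 ≈ 0.869000

1 1/2 2461/2500
2 1 2447/2500
3 3/2 9751/10000
4 2 4723/5000
5 5/2 9081/10000
6 3 1793/2000
7 7/2 1099/1250
8 4 869/1000
DF(2y) = 4723/5000 ≈ 0.944600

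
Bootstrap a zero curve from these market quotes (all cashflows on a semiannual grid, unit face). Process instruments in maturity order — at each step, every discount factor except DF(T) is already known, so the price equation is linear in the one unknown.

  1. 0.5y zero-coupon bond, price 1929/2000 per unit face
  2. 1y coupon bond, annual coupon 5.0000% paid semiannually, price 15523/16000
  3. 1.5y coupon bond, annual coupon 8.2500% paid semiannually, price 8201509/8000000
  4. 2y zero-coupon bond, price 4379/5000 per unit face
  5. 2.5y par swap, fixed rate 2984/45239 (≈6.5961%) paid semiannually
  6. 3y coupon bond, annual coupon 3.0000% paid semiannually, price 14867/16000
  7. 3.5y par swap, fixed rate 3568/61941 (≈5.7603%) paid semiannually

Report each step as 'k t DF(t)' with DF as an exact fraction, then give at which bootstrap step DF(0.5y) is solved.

step 1 [0.5y] zero: DF = P = 1929/2000 ≈ 0.964500
step 2 [1y] bond c/2=1/40: DF=(15523/16000 − 1/40·(0.964500))/(1+1/40) = 923/1000 ≈ 0.923000
step 3 [1.5y] bond c/2=33/800: DF=(8201509/8000000 − 33/800·(0.964500+0.923000))/(1+33/800) = 4549/5000 ≈ 0.909800
step 4 [2y] zero: DF = P = 4379/5000 ≈ 0.875800
step 5 [2.5y] swap r/2=1492/45239: DF=(1 − 1492/45239·(0.964500+0.923000+0.909800+0.875800))/(1+1492/45239) = 2127/2500 ≈ 0.850800
step 6 [3y] bond c/2=3/200: DF=(14867/16000 − 3/200·(0.964500+0.923000+0.909800+0.875800+0.850800))/(1+3/200) = 4243/5000 ≈ 0.848600
step 7 [3.5y] swap r/2=1784/61941: DF=(1 − 1784/61941·(0.964500+0.923000+0.909800+0.875800+0.850800+0.848600))/(1+1784/61941) = 1027/1250 ≈ 0.821600

1 1/2 1929/2000
2 1 923/1000
3 3/2 4549/5000
4 2 4379/5000
5 5/2 2127/2500
6 3 4243/5000
7 7/2 1027/1250
DF(0.5y) is solved at step 1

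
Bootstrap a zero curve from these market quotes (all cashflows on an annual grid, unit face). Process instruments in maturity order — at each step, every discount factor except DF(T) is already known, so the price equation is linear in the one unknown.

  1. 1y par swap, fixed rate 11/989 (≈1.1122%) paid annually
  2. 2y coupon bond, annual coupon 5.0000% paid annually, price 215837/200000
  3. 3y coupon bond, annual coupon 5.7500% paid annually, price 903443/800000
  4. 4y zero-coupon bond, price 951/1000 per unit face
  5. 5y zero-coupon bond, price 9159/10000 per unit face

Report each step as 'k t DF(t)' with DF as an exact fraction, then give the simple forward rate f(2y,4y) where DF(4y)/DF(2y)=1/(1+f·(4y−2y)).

step 1 [1y] swap r/1=11/989: DF=(1 − 11/989·(0))/(1+11/989) = 989/1000 ≈ 0.989000
step 2 [2y] bond c/1=1/20: DF=(215837/200000 − 1/20·(0.989000))/(1+1/20) = 9807/10000 ≈ 0.980700
step 3 [3y] bond c/1=23/400: DF=(903443/800000 − 23/400·(0.989000+0.980700))/(1+23/400) = 1201/1250 ≈ 0.960800
step 4 [4y] zero: DF = P = 951/1000 ≈ 0.951000
step 5 [5y] zero: DF = P = 9159/10000 ≈ 0.915900

1 1 989/1000
2 2 9807/10000
3 3 1201/1250
4 4 951/1000
5 5 9159/10000
f(2y,4y) = ((9807/10000)/(951/1000) − 1)/(2) = 99/6340 ≈ 1.5615%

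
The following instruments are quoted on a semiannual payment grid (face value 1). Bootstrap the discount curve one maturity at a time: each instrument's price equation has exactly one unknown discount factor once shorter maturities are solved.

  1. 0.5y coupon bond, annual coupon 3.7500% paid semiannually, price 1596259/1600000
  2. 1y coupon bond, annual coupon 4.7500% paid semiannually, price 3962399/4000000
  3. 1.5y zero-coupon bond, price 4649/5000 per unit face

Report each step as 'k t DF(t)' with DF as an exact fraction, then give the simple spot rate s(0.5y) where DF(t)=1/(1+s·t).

step 1 [0.5y] bond c/2=3/160: DF=(1596259/1600000 − 3/160·(0))/(1+3/160) = 9793/10000 ≈ 0.979300
step 2 [1y] bond c/2=19/800: DF=(3962399/4000000 − 19/800·(0.979300))/(1+19/800) = 9449/10000 ≈ 0.944900
step 3 [1.5y] zero: DF = P = 4649/5000 ≈ 0.929800

1 1/2 9793/10000
2 1 9449/10000
3 3/2 4649/5000
s(0.5y) = (1/(9793/10000) − 1)/(1/2) = 414/9793 ≈ 4.2275%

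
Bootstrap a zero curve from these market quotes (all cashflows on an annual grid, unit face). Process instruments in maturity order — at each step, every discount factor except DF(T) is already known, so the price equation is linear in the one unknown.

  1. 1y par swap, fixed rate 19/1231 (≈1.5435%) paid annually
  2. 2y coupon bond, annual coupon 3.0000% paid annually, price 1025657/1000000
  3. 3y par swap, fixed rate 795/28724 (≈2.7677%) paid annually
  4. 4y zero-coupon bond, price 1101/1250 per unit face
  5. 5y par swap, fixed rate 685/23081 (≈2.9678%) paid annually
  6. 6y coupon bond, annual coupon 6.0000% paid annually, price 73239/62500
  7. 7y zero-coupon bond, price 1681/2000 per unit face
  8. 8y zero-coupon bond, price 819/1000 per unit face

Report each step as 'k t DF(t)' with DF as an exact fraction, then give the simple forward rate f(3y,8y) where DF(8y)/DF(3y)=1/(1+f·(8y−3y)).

1 1 1231/1250
2 2 9671/10000
3 3 1841/2000
4 4 1101/1250
5 5 863/1000
6 6 4221/5000
7 7 1681/2000
8 8 819/1000
f(3y,8y) = ((1841/2000)/(819/1000) − 1)/(5) = 29/1170 ≈ 2.4786%

step 1 [1y] swap r/1=19/1231: DF=(1 − 19/1231·(0))/(1+19/1231) = 1231/1250 ≈ 0.984800
step 2 [2y] bond c/1=3/100: DF=(1025657/1000000 − 3/100·(0.984800))/(1+3/100) = 9671/10000 ≈ 0.967100
step 3 [3y] swap r/1=795/28724: DF=(1 − 795/28724·(0.984800+0.967100))/(1+795/28724) = 1841/2000 ≈ 0.920500
step 4 [4y] zero: DF = P = 1101/1250 ≈ 0.880800
step 5 [5y] swap r/1=685/23081: DF=(1 − 685/23081·(0.984800+0.967100+0.920500+0.880800))/(1+685/23081) = 863/1000 ≈ 0.863000
step 6 [6y] bond c/1=3/50: DF=(73239/62500 − 3/50·(0.984800+0.967100+0.920500+0.880800+0.863000))/(1+3/50) = 4221/5000 ≈ 0.844200
step 7 [7y] zero: DF = P = 1681/2000 ≈ 0.840500
step 8 [8y] zero: DF = P = 819/1000 ≈ 0.819000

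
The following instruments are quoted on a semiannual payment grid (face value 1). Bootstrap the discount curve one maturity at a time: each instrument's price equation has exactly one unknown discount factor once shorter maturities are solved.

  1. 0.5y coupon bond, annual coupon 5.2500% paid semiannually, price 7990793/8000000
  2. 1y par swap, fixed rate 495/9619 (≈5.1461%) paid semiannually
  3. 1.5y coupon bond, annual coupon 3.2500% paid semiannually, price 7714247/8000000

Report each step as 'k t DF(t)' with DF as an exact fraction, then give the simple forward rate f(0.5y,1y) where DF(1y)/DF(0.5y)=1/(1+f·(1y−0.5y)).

step 1 [0.5y] bond c/2=21/800: DF=(7990793/8000000 − 21/800·(0))/(1+21/800) = 9733/10000 ≈ 0.973300
step 2 [1y] swap r/2=495/19238: DF=(1 − 495/19238·(0.973300))/(1+495/19238) = 1901/2000 ≈ 0.950500
step 3 [1.5y] bond c/2=13/800: DF=(7714247/8000000 − 13/800·(0.973300+0.950500))/(1+13/800) = 9181/10000 ≈ 0.918100

1 1/2 9733/10000
2 1 1901/2000
3 3/2 9181/10000
f(0.5y,1y) = ((9733/10000)/(1901/2000) − 1)/(1/2) = 456/9505 ≈ 4.7975%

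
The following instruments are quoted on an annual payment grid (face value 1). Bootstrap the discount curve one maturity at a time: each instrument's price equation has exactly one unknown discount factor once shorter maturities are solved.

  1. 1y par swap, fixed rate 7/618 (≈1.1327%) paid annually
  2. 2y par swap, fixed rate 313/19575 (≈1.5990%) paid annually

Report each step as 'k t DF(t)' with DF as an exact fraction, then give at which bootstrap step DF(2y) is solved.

step 1 [1y] swap r/1=7/618: DF=(1 − 7/618·(0))/(1+7/618) = 618/625 ≈ 0.988800
step 2 [2y] swap r/1=313/19575: DF=(1 − 313/19575·(0.988800))/(1+313/19575) = 9687/10000 ≈ 0.968700

1 1 618/625
2 2 9687/10000
DF(2y) is solved at step 2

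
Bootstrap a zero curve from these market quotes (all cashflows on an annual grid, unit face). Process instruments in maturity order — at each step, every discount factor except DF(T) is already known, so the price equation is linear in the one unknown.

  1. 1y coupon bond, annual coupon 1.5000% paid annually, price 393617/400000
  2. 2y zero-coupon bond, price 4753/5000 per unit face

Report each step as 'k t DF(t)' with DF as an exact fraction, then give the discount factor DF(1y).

1 1 1939/2000
2 2 4753/5000
DF(1y) = 1939/2000 ≈ 0.969500

step 1 [1y] bond c/1=3/200: DF=(393617/400000 − 3/200·(0))/(1+3/200) = 1939/2000 ≈ 0.969500
step 2 [2y] zero: DF = P = 4753/5000 ≈ 0.950600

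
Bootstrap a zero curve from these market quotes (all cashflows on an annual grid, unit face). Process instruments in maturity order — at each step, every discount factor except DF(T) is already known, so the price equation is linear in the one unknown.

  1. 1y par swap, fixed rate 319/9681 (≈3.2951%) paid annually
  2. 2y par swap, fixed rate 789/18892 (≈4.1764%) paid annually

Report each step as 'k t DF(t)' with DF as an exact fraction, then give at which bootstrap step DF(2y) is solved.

step 1 [1y] swap r/1=319/9681: DF=(1 − 319/9681·(0))/(1+319/9681) = 9681/10000 ≈ 0.968100
step 2 [2y] swap r/1=789/18892: DF=(1 − 789/18892·(0.968100))/(1+789/18892) = 9211/10000 ≈ 0.921100

1 1 9681/10000
2 2 9211/10000
DF(2y) is solved at step 2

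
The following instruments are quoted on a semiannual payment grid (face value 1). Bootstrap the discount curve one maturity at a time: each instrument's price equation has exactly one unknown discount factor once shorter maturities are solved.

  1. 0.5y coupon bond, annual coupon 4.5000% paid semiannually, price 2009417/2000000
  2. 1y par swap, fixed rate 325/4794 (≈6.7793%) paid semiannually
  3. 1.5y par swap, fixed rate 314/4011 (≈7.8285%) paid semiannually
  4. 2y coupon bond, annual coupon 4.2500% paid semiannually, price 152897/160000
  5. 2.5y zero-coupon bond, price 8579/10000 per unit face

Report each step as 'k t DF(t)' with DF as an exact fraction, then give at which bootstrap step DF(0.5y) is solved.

step 1 [0.5y] bond c/2=9/400: DF=(2009417/2000000 − 9/400·(0))/(1+9/400) = 4913/5000 ≈ 0.982600
step 2 [1y] swap r/2=325/9588: DF=(1 − 325/9588·(0.982600))/(1+325/9588) = 187/200 ≈ 0.935000
step 3 [1.5y] swap r/2=157/4011: DF=(1 − 157/4011·(0.982600+0.935000))/(1+157/4011) = 8901/10000 ≈ 0.890100
step 4 [2y] bond c/2=17/800: DF=(152897/160000 − 17/800·(0.982600+0.935000+0.890100))/(1+17/800) = 8773/10000 ≈ 0.877300
step 5 [2.5y] zero: DF = P = 8579/10000 ≈ 0.857900

1 1/2 4913/5000
2 1 187/200
3 3/2 8901/10000
4 2 8773/10000
5 5/2 8579/10000
DF(0.5y) is solved at step 1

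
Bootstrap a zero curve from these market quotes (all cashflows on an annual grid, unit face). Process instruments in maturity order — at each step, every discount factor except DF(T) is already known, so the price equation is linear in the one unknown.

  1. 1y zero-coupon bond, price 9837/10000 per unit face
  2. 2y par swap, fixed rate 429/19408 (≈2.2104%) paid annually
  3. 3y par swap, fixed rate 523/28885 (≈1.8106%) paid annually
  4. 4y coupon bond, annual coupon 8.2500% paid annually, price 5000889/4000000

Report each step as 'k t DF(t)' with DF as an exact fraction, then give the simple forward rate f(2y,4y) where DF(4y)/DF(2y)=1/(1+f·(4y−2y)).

step 1 [1y] zero: DF = P = 9837/10000 ≈ 0.983700
step 2 [2y] swap r/1=429/19408: DF=(1 − 429/19408·(0.983700))/(1+429/19408) = 9571/10000 ≈ 0.957100
step 3 [3y] swap r/1=523/28885: DF=(1 − 523/28885·(0.983700+0.957100))/(1+523/28885) = 9477/10000 ≈ 0.947700
step 4 [4y] bond c/1=33/400: DF=(5000889/4000000 − 33/400·(0.983700+0.957100+0.947700))/(1+33/400) = 2337/2500 ≈ 0.934800

1 1 9837/10000
2 2 9571/10000
3 3 9477/10000
4 4 2337/2500
f(2y,4y) = ((9571/10000)/(2337/2500) − 1)/(2) = 223/18696 ≈ 1.1928%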